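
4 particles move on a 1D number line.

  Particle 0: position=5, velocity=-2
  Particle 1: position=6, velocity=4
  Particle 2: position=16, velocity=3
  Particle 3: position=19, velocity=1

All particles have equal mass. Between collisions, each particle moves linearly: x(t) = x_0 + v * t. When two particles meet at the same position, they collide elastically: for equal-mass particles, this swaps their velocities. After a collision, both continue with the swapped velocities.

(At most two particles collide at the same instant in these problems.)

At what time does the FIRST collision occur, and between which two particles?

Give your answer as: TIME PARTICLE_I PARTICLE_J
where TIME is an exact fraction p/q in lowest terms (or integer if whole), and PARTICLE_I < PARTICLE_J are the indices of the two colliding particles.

Pair (0,1): pos 5,6 vel -2,4 -> not approaching (rel speed -6 <= 0)
Pair (1,2): pos 6,16 vel 4,3 -> gap=10, closing at 1/unit, collide at t=10
Pair (2,3): pos 16,19 vel 3,1 -> gap=3, closing at 2/unit, collide at t=3/2
Earliest collision: t=3/2 between 2 and 3

Answer: 3/2 2 3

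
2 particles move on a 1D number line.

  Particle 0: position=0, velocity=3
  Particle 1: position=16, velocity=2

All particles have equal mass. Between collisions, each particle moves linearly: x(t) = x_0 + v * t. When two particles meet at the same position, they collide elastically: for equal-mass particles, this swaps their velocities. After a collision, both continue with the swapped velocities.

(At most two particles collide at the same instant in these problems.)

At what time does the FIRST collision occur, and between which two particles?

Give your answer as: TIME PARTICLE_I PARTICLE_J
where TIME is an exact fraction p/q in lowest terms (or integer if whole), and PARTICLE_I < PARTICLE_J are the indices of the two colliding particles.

Pair (0,1): pos 0,16 vel 3,2 -> gap=16, closing at 1/unit, collide at t=16
Earliest collision: t=16 between 0 and 1

Answer: 16 0 1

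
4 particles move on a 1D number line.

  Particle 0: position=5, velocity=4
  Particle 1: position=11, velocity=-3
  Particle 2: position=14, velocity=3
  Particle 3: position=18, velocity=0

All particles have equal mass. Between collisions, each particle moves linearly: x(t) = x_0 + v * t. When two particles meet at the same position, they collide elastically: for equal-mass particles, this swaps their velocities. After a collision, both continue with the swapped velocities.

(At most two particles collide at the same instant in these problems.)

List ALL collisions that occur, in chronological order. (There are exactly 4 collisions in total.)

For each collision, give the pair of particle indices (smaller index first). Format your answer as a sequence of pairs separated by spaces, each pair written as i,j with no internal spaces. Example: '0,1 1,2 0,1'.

Collision at t=6/7: particles 0 and 1 swap velocities; positions: p0=59/7 p1=59/7 p2=116/7 p3=18; velocities now: v0=-3 v1=4 v2=3 v3=0
Collision at t=4/3: particles 2 and 3 swap velocities; positions: p0=7 p1=31/3 p2=18 p3=18; velocities now: v0=-3 v1=4 v2=0 v3=3
Collision at t=13/4: particles 1 and 2 swap velocities; positions: p0=5/4 p1=18 p2=18 p3=95/4; velocities now: v0=-3 v1=0 v2=4 v3=3
Collision at t=9: particles 2 and 3 swap velocities; positions: p0=-16 p1=18 p2=41 p3=41; velocities now: v0=-3 v1=0 v2=3 v3=4

Answer: 0,1 2,3 1,2 2,3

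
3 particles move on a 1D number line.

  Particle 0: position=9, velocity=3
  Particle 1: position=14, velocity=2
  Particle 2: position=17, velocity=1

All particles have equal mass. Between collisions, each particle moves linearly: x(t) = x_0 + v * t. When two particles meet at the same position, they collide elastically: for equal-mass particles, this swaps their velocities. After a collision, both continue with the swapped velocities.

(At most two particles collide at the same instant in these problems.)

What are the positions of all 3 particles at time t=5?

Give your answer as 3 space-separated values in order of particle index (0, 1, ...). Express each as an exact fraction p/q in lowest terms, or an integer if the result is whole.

Answer: 22 24 24

Derivation:
Collision at t=3: particles 1 and 2 swap velocities; positions: p0=18 p1=20 p2=20; velocities now: v0=3 v1=1 v2=2
Collision at t=4: particles 0 and 1 swap velocities; positions: p0=21 p1=21 p2=22; velocities now: v0=1 v1=3 v2=2
Collision at t=5: particles 1 and 2 swap velocities; positions: p0=22 p1=24 p2=24; velocities now: v0=1 v1=2 v2=3
Advance to t=5 (no further collisions before then); velocities: v0=1 v1=2 v2=3; positions = 22 24 24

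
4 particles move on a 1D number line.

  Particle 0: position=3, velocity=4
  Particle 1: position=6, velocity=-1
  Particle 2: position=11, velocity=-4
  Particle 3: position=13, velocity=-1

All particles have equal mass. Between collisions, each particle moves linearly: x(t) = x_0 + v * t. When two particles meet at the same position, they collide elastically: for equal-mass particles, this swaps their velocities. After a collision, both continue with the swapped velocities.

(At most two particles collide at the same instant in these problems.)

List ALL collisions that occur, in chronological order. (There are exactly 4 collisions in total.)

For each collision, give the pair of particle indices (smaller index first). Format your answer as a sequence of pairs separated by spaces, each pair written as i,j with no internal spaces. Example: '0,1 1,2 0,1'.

Answer: 0,1 1,2 0,1 2,3

Derivation:
Collision at t=3/5: particles 0 and 1 swap velocities; positions: p0=27/5 p1=27/5 p2=43/5 p3=62/5; velocities now: v0=-1 v1=4 v2=-4 v3=-1
Collision at t=1: particles 1 and 2 swap velocities; positions: p0=5 p1=7 p2=7 p3=12; velocities now: v0=-1 v1=-4 v2=4 v3=-1
Collision at t=5/3: particles 0 and 1 swap velocities; positions: p0=13/3 p1=13/3 p2=29/3 p3=34/3; velocities now: v0=-4 v1=-1 v2=4 v3=-1
Collision at t=2: particles 2 and 3 swap velocities; positions: p0=3 p1=4 p2=11 p3=11; velocities now: v0=-4 v1=-1 v2=-1 v3=4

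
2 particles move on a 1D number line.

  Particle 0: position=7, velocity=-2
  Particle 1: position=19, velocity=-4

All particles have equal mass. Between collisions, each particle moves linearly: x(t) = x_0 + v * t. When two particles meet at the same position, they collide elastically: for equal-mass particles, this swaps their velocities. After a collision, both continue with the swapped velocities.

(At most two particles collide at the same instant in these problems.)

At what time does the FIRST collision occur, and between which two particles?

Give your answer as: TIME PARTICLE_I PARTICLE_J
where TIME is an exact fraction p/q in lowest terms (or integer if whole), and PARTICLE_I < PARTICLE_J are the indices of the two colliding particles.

Pair (0,1): pos 7,19 vel -2,-4 -> gap=12, closing at 2/unit, collide at t=6
Earliest collision: t=6 between 0 and 1

Answer: 6 0 1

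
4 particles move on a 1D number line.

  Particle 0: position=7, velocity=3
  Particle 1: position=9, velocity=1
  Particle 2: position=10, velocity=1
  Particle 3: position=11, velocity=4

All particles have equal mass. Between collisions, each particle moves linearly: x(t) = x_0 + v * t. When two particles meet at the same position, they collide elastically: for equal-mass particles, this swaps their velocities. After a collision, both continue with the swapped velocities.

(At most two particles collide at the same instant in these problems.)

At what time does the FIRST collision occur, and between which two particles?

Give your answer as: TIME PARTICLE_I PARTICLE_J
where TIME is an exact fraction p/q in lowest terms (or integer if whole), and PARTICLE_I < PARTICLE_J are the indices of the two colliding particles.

Answer: 1 0 1

Derivation:
Pair (0,1): pos 7,9 vel 3,1 -> gap=2, closing at 2/unit, collide at t=1
Pair (1,2): pos 9,10 vel 1,1 -> not approaching (rel speed 0 <= 0)
Pair (2,3): pos 10,11 vel 1,4 -> not approaching (rel speed -3 <= 0)
Earliest collision: t=1 between 0 and 1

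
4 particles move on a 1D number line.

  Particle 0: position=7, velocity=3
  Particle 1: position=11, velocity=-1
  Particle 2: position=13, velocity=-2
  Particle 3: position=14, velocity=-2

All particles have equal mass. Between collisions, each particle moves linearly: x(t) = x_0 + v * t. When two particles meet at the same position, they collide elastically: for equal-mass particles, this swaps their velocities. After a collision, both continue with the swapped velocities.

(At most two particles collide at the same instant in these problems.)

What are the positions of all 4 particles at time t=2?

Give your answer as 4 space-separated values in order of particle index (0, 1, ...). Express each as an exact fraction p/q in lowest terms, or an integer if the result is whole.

Answer: 9 9 10 13

Derivation:
Collision at t=1: particles 0 and 1 swap velocities; positions: p0=10 p1=10 p2=11 p3=12; velocities now: v0=-1 v1=3 v2=-2 v3=-2
Collision at t=6/5: particles 1 and 2 swap velocities; positions: p0=49/5 p1=53/5 p2=53/5 p3=58/5; velocities now: v0=-1 v1=-2 v2=3 v3=-2
Collision at t=7/5: particles 2 and 3 swap velocities; positions: p0=48/5 p1=51/5 p2=56/5 p3=56/5; velocities now: v0=-1 v1=-2 v2=-2 v3=3
Collision at t=2: particles 0 and 1 swap velocities; positions: p0=9 p1=9 p2=10 p3=13; velocities now: v0=-2 v1=-1 v2=-2 v3=3
Advance to t=2 (no further collisions before then); velocities: v0=-2 v1=-1 v2=-2 v3=3; positions = 9 9 10 13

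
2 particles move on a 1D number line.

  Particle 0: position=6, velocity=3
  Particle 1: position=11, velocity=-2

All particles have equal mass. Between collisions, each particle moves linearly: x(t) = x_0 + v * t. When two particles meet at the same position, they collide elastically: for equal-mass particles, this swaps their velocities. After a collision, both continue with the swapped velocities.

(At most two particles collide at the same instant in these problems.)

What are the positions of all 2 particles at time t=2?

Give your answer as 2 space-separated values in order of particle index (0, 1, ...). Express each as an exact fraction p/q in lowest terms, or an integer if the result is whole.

Answer: 7 12

Derivation:
Collision at t=1: particles 0 and 1 swap velocities; positions: p0=9 p1=9; velocities now: v0=-2 v1=3
Advance to t=2 (no further collisions before then); velocities: v0=-2 v1=3; positions = 7 12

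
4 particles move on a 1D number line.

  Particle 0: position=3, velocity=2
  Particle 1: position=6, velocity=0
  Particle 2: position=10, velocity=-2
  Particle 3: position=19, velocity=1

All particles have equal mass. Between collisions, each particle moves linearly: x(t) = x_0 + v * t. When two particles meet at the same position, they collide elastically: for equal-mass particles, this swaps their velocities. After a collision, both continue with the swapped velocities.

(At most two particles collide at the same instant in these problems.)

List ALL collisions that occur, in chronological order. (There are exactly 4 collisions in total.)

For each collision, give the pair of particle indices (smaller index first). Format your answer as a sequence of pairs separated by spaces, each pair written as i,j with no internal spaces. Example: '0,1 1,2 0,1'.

Answer: 0,1 1,2 0,1 2,3

Derivation:
Collision at t=3/2: particles 0 and 1 swap velocities; positions: p0=6 p1=6 p2=7 p3=41/2; velocities now: v0=0 v1=2 v2=-2 v3=1
Collision at t=7/4: particles 1 and 2 swap velocities; positions: p0=6 p1=13/2 p2=13/2 p3=83/4; velocities now: v0=0 v1=-2 v2=2 v3=1
Collision at t=2: particles 0 and 1 swap velocities; positions: p0=6 p1=6 p2=7 p3=21; velocities now: v0=-2 v1=0 v2=2 v3=1
Collision at t=16: particles 2 and 3 swap velocities; positions: p0=-22 p1=6 p2=35 p3=35; velocities now: v0=-2 v1=0 v2=1 v3=2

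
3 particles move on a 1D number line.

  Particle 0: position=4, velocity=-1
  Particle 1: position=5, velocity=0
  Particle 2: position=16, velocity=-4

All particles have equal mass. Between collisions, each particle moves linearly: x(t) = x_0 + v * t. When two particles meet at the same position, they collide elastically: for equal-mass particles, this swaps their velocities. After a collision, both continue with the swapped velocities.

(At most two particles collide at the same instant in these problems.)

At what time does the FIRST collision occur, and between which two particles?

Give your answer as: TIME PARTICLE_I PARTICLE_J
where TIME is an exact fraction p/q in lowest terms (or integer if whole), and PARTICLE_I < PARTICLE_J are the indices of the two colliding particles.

Answer: 11/4 1 2

Derivation:
Pair (0,1): pos 4,5 vel -1,0 -> not approaching (rel speed -1 <= 0)
Pair (1,2): pos 5,16 vel 0,-4 -> gap=11, closing at 4/unit, collide at t=11/4
Earliest collision: t=11/4 between 1 and 2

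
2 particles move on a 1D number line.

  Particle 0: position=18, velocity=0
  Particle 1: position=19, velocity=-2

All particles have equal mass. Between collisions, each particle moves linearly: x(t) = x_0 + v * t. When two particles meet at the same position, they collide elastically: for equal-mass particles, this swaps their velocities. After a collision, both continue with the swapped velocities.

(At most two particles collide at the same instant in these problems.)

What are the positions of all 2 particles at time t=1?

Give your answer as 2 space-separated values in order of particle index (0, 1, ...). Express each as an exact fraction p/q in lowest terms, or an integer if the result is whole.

Collision at t=1/2: particles 0 and 1 swap velocities; positions: p0=18 p1=18; velocities now: v0=-2 v1=0
Advance to t=1 (no further collisions before then); velocities: v0=-2 v1=0; positions = 17 18

Answer: 17 18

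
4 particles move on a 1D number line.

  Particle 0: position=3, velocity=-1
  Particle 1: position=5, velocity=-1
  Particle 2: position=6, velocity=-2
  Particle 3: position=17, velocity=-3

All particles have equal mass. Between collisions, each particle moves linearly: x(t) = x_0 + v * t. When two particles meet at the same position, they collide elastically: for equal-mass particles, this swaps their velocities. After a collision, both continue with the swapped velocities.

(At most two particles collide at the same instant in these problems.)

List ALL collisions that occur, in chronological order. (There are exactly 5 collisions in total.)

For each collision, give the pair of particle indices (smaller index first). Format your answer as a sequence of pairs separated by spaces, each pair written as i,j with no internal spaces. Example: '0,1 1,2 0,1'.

Answer: 1,2 0,1 2,3 1,2 0,1

Derivation:
Collision at t=1: particles 1 and 2 swap velocities; positions: p0=2 p1=4 p2=4 p3=14; velocities now: v0=-1 v1=-2 v2=-1 v3=-3
Collision at t=3: particles 0 and 1 swap velocities; positions: p0=0 p1=0 p2=2 p3=8; velocities now: v0=-2 v1=-1 v2=-1 v3=-3
Collision at t=6: particles 2 and 3 swap velocities; positions: p0=-6 p1=-3 p2=-1 p3=-1; velocities now: v0=-2 v1=-1 v2=-3 v3=-1
Collision at t=7: particles 1 and 2 swap velocities; positions: p0=-8 p1=-4 p2=-4 p3=-2; velocities now: v0=-2 v1=-3 v2=-1 v3=-1
Collision at t=11: particles 0 and 1 swap velocities; positions: p0=-16 p1=-16 p2=-8 p3=-6; velocities now: v0=-3 v1=-2 v2=-1 v3=-1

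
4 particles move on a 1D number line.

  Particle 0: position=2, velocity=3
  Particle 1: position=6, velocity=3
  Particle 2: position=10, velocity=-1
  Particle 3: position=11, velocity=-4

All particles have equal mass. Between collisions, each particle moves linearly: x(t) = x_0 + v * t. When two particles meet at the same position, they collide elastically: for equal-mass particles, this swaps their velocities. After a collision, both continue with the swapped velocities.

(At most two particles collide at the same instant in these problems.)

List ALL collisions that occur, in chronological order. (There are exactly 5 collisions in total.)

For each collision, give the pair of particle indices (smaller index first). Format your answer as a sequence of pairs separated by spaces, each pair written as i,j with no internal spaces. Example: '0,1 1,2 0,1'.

Answer: 2,3 1,2 2,3 0,1 1,2

Derivation:
Collision at t=1/3: particles 2 and 3 swap velocities; positions: p0=3 p1=7 p2=29/3 p3=29/3; velocities now: v0=3 v1=3 v2=-4 v3=-1
Collision at t=5/7: particles 1 and 2 swap velocities; positions: p0=29/7 p1=57/7 p2=57/7 p3=65/7; velocities now: v0=3 v1=-4 v2=3 v3=-1
Collision at t=1: particles 2 and 3 swap velocities; positions: p0=5 p1=7 p2=9 p3=9; velocities now: v0=3 v1=-4 v2=-1 v3=3
Collision at t=9/7: particles 0 and 1 swap velocities; positions: p0=41/7 p1=41/7 p2=61/7 p3=69/7; velocities now: v0=-4 v1=3 v2=-1 v3=3
Collision at t=2: particles 1 and 2 swap velocities; positions: p0=3 p1=8 p2=8 p3=12; velocities now: v0=-4 v1=-1 v2=3 v3=3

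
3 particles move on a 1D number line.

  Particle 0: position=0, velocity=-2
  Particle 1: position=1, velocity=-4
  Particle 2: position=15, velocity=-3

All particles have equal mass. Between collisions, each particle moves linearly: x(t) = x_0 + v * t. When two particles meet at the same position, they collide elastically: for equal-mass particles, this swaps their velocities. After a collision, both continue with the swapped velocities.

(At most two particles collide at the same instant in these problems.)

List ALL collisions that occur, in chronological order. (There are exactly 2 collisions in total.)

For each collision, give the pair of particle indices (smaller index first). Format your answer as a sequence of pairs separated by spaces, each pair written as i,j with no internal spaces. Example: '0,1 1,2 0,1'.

Answer: 0,1 1,2

Derivation:
Collision at t=1/2: particles 0 and 1 swap velocities; positions: p0=-1 p1=-1 p2=27/2; velocities now: v0=-4 v1=-2 v2=-3
Collision at t=15: particles 1 and 2 swap velocities; positions: p0=-59 p1=-30 p2=-30; velocities now: v0=-4 v1=-3 v2=-2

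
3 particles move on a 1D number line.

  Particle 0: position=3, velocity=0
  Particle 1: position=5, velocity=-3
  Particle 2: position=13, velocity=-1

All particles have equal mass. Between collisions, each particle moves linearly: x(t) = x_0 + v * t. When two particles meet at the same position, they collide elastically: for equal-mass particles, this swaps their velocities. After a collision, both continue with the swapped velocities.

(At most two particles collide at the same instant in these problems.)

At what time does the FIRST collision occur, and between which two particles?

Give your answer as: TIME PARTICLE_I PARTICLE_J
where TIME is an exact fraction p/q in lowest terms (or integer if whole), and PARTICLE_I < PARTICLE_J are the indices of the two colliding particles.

Pair (0,1): pos 3,5 vel 0,-3 -> gap=2, closing at 3/unit, collide at t=2/3
Pair (1,2): pos 5,13 vel -3,-1 -> not approaching (rel speed -2 <= 0)
Earliest collision: t=2/3 between 0 and 1

Answer: 2/3 0 1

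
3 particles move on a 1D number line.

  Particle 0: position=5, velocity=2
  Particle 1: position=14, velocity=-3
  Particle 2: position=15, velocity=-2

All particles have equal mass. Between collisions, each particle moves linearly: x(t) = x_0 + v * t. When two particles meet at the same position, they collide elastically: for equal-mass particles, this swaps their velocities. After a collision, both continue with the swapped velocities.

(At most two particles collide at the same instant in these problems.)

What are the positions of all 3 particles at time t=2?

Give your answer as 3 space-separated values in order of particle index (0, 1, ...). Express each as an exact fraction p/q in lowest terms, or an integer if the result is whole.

Collision at t=9/5: particles 0 and 1 swap velocities; positions: p0=43/5 p1=43/5 p2=57/5; velocities now: v0=-3 v1=2 v2=-2
Advance to t=2 (no further collisions before then); velocities: v0=-3 v1=2 v2=-2; positions = 8 9 11

Answer: 8 9 11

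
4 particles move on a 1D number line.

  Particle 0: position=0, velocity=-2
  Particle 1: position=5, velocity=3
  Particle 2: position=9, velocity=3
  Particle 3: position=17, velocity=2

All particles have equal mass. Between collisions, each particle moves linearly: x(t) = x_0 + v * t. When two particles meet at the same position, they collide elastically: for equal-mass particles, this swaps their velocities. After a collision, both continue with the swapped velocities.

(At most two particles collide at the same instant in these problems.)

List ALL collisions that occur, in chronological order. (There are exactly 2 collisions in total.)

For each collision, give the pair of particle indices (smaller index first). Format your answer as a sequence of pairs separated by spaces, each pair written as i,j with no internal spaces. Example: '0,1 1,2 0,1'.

Answer: 2,3 1,2

Derivation:
Collision at t=8: particles 2 and 3 swap velocities; positions: p0=-16 p1=29 p2=33 p3=33; velocities now: v0=-2 v1=3 v2=2 v3=3
Collision at t=12: particles 1 and 2 swap velocities; positions: p0=-24 p1=41 p2=41 p3=45; velocities now: v0=-2 v1=2 v2=3 v3=3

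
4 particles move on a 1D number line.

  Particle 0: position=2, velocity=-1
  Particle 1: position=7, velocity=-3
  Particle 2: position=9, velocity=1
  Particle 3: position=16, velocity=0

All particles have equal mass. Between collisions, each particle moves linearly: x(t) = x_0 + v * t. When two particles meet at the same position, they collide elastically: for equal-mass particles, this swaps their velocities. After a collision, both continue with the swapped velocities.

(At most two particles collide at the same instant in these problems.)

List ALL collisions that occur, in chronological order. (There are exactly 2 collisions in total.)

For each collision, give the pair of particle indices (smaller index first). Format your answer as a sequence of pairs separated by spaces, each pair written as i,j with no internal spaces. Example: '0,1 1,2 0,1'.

Collision at t=5/2: particles 0 and 1 swap velocities; positions: p0=-1/2 p1=-1/2 p2=23/2 p3=16; velocities now: v0=-3 v1=-1 v2=1 v3=0
Collision at t=7: particles 2 and 3 swap velocities; positions: p0=-14 p1=-5 p2=16 p3=16; velocities now: v0=-3 v1=-1 v2=0 v3=1

Answer: 0,1 2,3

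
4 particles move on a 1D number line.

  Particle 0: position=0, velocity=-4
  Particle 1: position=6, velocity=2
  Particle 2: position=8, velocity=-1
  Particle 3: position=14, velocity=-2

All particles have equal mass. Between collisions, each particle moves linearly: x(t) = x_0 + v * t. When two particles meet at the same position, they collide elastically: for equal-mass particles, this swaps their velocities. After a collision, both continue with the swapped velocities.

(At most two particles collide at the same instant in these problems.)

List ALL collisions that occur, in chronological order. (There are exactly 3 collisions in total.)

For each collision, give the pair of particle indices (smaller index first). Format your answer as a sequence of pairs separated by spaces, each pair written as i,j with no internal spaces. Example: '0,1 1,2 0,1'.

Collision at t=2/3: particles 1 and 2 swap velocities; positions: p0=-8/3 p1=22/3 p2=22/3 p3=38/3; velocities now: v0=-4 v1=-1 v2=2 v3=-2
Collision at t=2: particles 2 and 3 swap velocities; positions: p0=-8 p1=6 p2=10 p3=10; velocities now: v0=-4 v1=-1 v2=-2 v3=2
Collision at t=6: particles 1 and 2 swap velocities; positions: p0=-24 p1=2 p2=2 p3=18; velocities now: v0=-4 v1=-2 v2=-1 v3=2

Answer: 1,2 2,3 1,2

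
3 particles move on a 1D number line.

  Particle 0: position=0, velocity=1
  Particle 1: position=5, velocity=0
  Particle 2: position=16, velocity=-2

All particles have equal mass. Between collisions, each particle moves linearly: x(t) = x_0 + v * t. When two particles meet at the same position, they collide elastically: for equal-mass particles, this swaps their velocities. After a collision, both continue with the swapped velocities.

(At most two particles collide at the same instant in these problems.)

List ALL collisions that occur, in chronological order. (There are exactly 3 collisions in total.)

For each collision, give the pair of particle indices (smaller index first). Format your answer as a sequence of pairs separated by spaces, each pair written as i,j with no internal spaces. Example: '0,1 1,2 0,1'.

Collision at t=5: particles 0 and 1 swap velocities; positions: p0=5 p1=5 p2=6; velocities now: v0=0 v1=1 v2=-2
Collision at t=16/3: particles 1 and 2 swap velocities; positions: p0=5 p1=16/3 p2=16/3; velocities now: v0=0 v1=-2 v2=1
Collision at t=11/2: particles 0 and 1 swap velocities; positions: p0=5 p1=5 p2=11/2; velocities now: v0=-2 v1=0 v2=1

Answer: 0,1 1,2 0,1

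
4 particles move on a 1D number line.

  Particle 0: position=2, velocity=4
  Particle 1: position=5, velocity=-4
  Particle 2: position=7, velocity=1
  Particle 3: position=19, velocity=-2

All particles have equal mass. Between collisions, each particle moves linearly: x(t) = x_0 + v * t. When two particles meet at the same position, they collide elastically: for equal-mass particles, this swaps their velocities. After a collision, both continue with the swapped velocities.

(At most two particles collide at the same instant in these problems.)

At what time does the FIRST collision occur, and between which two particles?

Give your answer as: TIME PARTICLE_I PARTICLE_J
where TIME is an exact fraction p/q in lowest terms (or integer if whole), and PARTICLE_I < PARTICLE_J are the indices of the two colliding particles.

Answer: 3/8 0 1

Derivation:
Pair (0,1): pos 2,5 vel 4,-4 -> gap=3, closing at 8/unit, collide at t=3/8
Pair (1,2): pos 5,7 vel -4,1 -> not approaching (rel speed -5 <= 0)
Pair (2,3): pos 7,19 vel 1,-2 -> gap=12, closing at 3/unit, collide at t=4
Earliest collision: t=3/8 between 0 and 1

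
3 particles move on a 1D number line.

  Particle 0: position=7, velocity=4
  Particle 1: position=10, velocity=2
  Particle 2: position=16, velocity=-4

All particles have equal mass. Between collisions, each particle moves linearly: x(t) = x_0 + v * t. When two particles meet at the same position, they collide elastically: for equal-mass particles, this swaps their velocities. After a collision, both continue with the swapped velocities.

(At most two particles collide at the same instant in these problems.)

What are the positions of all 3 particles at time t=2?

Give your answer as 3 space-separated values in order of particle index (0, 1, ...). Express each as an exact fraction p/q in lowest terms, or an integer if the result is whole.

Collision at t=1: particles 1 and 2 swap velocities; positions: p0=11 p1=12 p2=12; velocities now: v0=4 v1=-4 v2=2
Collision at t=9/8: particles 0 and 1 swap velocities; positions: p0=23/2 p1=23/2 p2=49/4; velocities now: v0=-4 v1=4 v2=2
Collision at t=3/2: particles 1 and 2 swap velocities; positions: p0=10 p1=13 p2=13; velocities now: v0=-4 v1=2 v2=4
Advance to t=2 (no further collisions before then); velocities: v0=-4 v1=2 v2=4; positions = 8 14 15

Answer: 8 14 15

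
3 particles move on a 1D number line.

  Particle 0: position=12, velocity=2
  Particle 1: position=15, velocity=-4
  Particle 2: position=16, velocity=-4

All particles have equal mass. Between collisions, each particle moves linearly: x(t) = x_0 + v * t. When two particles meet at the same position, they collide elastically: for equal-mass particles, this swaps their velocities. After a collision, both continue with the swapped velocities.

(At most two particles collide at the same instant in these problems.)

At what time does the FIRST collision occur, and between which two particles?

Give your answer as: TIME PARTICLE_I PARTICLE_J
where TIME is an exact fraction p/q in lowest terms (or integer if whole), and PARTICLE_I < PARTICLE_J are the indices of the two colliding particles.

Pair (0,1): pos 12,15 vel 2,-4 -> gap=3, closing at 6/unit, collide at t=1/2
Pair (1,2): pos 15,16 vel -4,-4 -> not approaching (rel speed 0 <= 0)
Earliest collision: t=1/2 between 0 and 1

Answer: 1/2 0 1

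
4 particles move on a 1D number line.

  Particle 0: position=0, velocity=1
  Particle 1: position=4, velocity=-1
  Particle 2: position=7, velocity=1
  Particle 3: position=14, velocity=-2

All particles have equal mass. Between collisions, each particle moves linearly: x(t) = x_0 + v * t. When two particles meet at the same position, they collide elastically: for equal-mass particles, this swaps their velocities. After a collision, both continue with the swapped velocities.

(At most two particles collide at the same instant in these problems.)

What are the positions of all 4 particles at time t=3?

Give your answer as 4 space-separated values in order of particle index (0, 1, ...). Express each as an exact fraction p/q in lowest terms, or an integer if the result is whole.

Answer: 1 3 8 10

Derivation:
Collision at t=2: particles 0 and 1 swap velocities; positions: p0=2 p1=2 p2=9 p3=10; velocities now: v0=-1 v1=1 v2=1 v3=-2
Collision at t=7/3: particles 2 and 3 swap velocities; positions: p0=5/3 p1=7/3 p2=28/3 p3=28/3; velocities now: v0=-1 v1=1 v2=-2 v3=1
Advance to t=3 (no further collisions before then); velocities: v0=-1 v1=1 v2=-2 v3=1; positions = 1 3 8 10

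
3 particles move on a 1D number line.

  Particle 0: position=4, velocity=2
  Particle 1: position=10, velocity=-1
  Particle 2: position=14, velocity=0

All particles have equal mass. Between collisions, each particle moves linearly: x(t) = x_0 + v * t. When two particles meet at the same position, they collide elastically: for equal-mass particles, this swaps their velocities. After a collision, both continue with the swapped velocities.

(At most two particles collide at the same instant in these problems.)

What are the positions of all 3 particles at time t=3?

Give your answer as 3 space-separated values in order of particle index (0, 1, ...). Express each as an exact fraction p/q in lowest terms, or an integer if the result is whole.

Collision at t=2: particles 0 and 1 swap velocities; positions: p0=8 p1=8 p2=14; velocities now: v0=-1 v1=2 v2=0
Advance to t=3 (no further collisions before then); velocities: v0=-1 v1=2 v2=0; positions = 7 10 14

Answer: 7 10 14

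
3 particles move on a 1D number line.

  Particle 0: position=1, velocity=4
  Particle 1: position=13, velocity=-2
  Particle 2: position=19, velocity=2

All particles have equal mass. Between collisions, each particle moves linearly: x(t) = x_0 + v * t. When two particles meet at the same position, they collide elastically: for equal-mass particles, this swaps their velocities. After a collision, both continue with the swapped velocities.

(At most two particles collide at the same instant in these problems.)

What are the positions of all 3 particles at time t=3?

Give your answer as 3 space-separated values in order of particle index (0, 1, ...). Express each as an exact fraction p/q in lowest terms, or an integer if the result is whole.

Answer: 7 13 25

Derivation:
Collision at t=2: particles 0 and 1 swap velocities; positions: p0=9 p1=9 p2=23; velocities now: v0=-2 v1=4 v2=2
Advance to t=3 (no further collisions before then); velocities: v0=-2 v1=4 v2=2; positions = 7 13 25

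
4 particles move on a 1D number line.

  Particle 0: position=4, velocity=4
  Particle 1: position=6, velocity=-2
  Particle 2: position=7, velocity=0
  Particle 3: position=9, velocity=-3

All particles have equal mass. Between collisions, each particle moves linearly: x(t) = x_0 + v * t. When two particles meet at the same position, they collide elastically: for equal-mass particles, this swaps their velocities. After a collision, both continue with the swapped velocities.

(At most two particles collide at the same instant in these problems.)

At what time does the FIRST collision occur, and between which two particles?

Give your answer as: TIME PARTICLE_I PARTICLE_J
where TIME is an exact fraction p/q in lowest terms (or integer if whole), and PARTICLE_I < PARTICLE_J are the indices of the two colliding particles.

Pair (0,1): pos 4,6 vel 4,-2 -> gap=2, closing at 6/unit, collide at t=1/3
Pair (1,2): pos 6,7 vel -2,0 -> not approaching (rel speed -2 <= 0)
Pair (2,3): pos 7,9 vel 0,-3 -> gap=2, closing at 3/unit, collide at t=2/3
Earliest collision: t=1/3 between 0 and 1

Answer: 1/3 0 1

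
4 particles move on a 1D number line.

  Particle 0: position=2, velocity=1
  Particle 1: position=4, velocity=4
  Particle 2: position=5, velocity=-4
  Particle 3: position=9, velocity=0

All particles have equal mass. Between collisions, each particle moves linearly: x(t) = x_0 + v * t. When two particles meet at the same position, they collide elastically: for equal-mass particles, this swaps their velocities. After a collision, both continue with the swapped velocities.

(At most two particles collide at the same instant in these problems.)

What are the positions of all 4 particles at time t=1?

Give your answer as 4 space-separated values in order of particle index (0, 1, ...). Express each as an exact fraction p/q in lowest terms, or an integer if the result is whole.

Collision at t=1/8: particles 1 and 2 swap velocities; positions: p0=17/8 p1=9/2 p2=9/2 p3=9; velocities now: v0=1 v1=-4 v2=4 v3=0
Collision at t=3/5: particles 0 and 1 swap velocities; positions: p0=13/5 p1=13/5 p2=32/5 p3=9; velocities now: v0=-4 v1=1 v2=4 v3=0
Advance to t=1 (no further collisions before then); velocities: v0=-4 v1=1 v2=4 v3=0; positions = 1 3 8 9

Answer: 1 3 8 9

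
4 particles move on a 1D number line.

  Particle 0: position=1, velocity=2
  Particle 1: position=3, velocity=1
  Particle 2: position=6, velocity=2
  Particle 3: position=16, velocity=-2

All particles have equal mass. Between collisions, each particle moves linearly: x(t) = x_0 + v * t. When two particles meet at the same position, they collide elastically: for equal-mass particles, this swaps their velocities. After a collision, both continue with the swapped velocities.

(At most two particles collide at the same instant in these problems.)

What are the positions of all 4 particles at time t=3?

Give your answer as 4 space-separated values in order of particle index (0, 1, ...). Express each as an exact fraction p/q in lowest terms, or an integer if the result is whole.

Answer: 6 7 10 12

Derivation:
Collision at t=2: particles 0 and 1 swap velocities; positions: p0=5 p1=5 p2=10 p3=12; velocities now: v0=1 v1=2 v2=2 v3=-2
Collision at t=5/2: particles 2 and 3 swap velocities; positions: p0=11/2 p1=6 p2=11 p3=11; velocities now: v0=1 v1=2 v2=-2 v3=2
Advance to t=3 (no further collisions before then); velocities: v0=1 v1=2 v2=-2 v3=2; positions = 6 7 10 12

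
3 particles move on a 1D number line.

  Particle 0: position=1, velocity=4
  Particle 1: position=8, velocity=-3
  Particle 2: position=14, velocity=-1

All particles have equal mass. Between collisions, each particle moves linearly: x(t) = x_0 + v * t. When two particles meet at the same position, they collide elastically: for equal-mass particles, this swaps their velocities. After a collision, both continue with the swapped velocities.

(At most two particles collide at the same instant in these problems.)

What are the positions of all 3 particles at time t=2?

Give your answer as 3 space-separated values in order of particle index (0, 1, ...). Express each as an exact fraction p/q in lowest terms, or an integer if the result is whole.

Collision at t=1: particles 0 and 1 swap velocities; positions: p0=5 p1=5 p2=13; velocities now: v0=-3 v1=4 v2=-1
Advance to t=2 (no further collisions before then); velocities: v0=-3 v1=4 v2=-1; positions = 2 9 12

Answer: 2 9 12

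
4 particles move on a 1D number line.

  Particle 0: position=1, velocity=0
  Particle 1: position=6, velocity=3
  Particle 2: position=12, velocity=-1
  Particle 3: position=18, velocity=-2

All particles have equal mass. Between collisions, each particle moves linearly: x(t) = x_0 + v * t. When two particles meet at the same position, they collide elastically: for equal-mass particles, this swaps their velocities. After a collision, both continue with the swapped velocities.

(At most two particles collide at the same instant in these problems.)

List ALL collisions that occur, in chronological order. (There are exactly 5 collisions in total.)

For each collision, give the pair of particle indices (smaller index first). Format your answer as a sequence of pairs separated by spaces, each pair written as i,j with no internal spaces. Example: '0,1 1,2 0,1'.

Answer: 1,2 2,3 1,2 0,1 1,2

Derivation:
Collision at t=3/2: particles 1 and 2 swap velocities; positions: p0=1 p1=21/2 p2=21/2 p3=15; velocities now: v0=0 v1=-1 v2=3 v3=-2
Collision at t=12/5: particles 2 and 3 swap velocities; positions: p0=1 p1=48/5 p2=66/5 p3=66/5; velocities now: v0=0 v1=-1 v2=-2 v3=3
Collision at t=6: particles 1 and 2 swap velocities; positions: p0=1 p1=6 p2=6 p3=24; velocities now: v0=0 v1=-2 v2=-1 v3=3
Collision at t=17/2: particles 0 and 1 swap velocities; positions: p0=1 p1=1 p2=7/2 p3=63/2; velocities now: v0=-2 v1=0 v2=-1 v3=3
Collision at t=11: particles 1 and 2 swap velocities; positions: p0=-4 p1=1 p2=1 p3=39; velocities now: v0=-2 v1=-1 v2=0 v3=3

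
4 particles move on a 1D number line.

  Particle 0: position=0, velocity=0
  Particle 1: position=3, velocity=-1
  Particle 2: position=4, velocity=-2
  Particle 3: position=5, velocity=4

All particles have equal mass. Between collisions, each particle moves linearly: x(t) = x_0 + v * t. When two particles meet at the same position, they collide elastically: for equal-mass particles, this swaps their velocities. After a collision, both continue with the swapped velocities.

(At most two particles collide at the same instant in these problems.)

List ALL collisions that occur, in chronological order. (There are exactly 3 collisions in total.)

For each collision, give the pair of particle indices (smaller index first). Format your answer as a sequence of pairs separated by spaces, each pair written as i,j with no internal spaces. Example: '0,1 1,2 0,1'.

Collision at t=1: particles 1 and 2 swap velocities; positions: p0=0 p1=2 p2=2 p3=9; velocities now: v0=0 v1=-2 v2=-1 v3=4
Collision at t=2: particles 0 and 1 swap velocities; positions: p0=0 p1=0 p2=1 p3=13; velocities now: v0=-2 v1=0 v2=-1 v3=4
Collision at t=3: particles 1 and 2 swap velocities; positions: p0=-2 p1=0 p2=0 p3=17; velocities now: v0=-2 v1=-1 v2=0 v3=4

Answer: 1,2 0,1 1,2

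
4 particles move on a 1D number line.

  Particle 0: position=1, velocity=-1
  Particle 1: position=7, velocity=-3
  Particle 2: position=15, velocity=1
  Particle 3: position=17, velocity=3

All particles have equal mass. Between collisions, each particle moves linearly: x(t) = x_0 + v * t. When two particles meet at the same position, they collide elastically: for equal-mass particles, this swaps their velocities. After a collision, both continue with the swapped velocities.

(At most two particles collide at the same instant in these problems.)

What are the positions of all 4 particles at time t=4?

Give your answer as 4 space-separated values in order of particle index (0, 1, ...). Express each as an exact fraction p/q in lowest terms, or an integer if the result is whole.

Collision at t=3: particles 0 and 1 swap velocities; positions: p0=-2 p1=-2 p2=18 p3=26; velocities now: v0=-3 v1=-1 v2=1 v3=3
Advance to t=4 (no further collisions before then); velocities: v0=-3 v1=-1 v2=1 v3=3; positions = -5 -3 19 29

Answer: -5 -3 19 29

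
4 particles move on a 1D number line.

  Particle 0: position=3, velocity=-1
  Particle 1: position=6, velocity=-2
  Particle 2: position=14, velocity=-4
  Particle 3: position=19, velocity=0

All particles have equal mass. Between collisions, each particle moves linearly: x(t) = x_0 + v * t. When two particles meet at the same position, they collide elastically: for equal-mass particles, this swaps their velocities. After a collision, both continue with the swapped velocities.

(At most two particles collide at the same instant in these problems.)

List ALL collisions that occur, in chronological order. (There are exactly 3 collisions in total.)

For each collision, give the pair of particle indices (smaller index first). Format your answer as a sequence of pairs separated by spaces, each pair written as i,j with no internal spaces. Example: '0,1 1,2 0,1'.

Collision at t=3: particles 0 and 1 swap velocities; positions: p0=0 p1=0 p2=2 p3=19; velocities now: v0=-2 v1=-1 v2=-4 v3=0
Collision at t=11/3: particles 1 and 2 swap velocities; positions: p0=-4/3 p1=-2/3 p2=-2/3 p3=19; velocities now: v0=-2 v1=-4 v2=-1 v3=0
Collision at t=4: particles 0 and 1 swap velocities; positions: p0=-2 p1=-2 p2=-1 p3=19; velocities now: v0=-4 v1=-2 v2=-1 v3=0

Answer: 0,1 1,2 0,1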